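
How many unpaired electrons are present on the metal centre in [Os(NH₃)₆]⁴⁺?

2

Ammonia is neutral; balancing the +4 overall charge requires Os(IV).
Osmium is a group-8 element; Os(IV) is therefore d⁴.
The spin state decides the count: a 5d ion has a large Δₒ and is invariably low-spin.
An octahedral low-spin d⁴ ion is t₂g⁴e_g⁰, giving 2 unpaired electrons.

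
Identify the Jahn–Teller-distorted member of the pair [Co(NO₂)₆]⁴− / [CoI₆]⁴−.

[Co(NO₂)₆]⁴−

[Co(NO₂)₆]⁴−: Each nitro (N-bound nitrite) is −1; balancing the −4 overall charge requires Co(II). Cobalt is a group-9 element; Co(II) is therefore d⁷. Nitro (N-bound nitrite) is a strong-field ligand (high in the spectrochemical series) for a first-row metal, so the complex is low-spin. The t₂g⁶e_g¹ (low-spin) configuration has an unevenly filled e_g set; the Jahn–Teller theorem predicts a tetragonal distortion (typically axial elongation) to lift the degeneracy.
[CoI₆]⁴−: Each iodide is −1; balancing the −4 overall charge requires Co(II). Group 9 minus oxidation state 2 gives a d⁷ configuration. Iodide is a weak-field ligand for a first-row metal, so the complex is high-spin. The d⁷ configuration leaves the e_g set evenly filled (or empty) — no strong Jahn–Teller driving force.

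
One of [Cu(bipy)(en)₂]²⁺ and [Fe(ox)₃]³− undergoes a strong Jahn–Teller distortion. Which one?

[Cu(bipy)(en)₂]²⁺

[Cu(bipy)(en)₂]²⁺: Ligand charges: 2,2′-bipyridine is neutral; ethylenediamine is neutral. With an overall charge of +2 the copper centre must be in the +2 oxidation state. Copper is a group-11 element; Cu(II) is therefore d⁹. The t₂g⁶e_g³ configuration has an unevenly filled e_g set; the Jahn–Teller theorem predicts a tetragonal distortion (typically axial elongation) to lift the degeneracy.
[Fe(ox)₃]³−: Each oxalate is −2; balancing the −3 overall charge requires Fe(III). Group 8 minus oxidation state 3 gives a d⁵ configuration. Oxalate is a weak-field ligand for a first-row metal, so the complex is high-spin. The d⁵ configuration leaves the e_g set evenly filled (or empty) — no strong Jahn–Teller driving force.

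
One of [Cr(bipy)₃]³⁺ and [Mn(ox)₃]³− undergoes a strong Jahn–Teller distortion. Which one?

[Cr(bipy)₃]³⁺: Ligand charges: 2,2′-bipyridine is neutral. With an overall charge of +3 the chromium centre must be in the +3 oxidation state. Chromium is a group-6 element; Cr(III) is therefore d³. The d³ configuration leaves the e_g set evenly filled (or empty) — no strong Jahn–Teller driving force.
[Mn(ox)₃]³−: Ligand charges: each oxalate is −2. With an overall charge of −3 the manganese centre must be in the +3 oxidation state. Mn sits in group 7, so the d-electron count is 7 − 3 = 4. Oxalate is a weak-field ligand for a first-row metal, so the complex is high-spin. The t₂g³e_g¹ (high-spin) configuration has an unevenly filled e_g set; the Jahn–Teller theorem predicts a tetragonal distortion (typically axial elongation) to lift the degeneracy.

[Mn(ox)₃]³−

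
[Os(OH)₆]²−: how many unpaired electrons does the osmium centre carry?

Summing ligand charges against the −2 overall charge gives an oxidation state of +4 for osmium.
Os sits in group 8, so the d-electron count is 8 − 4 = 4.
The spin state decides the count: a 5d ion has a large Δₒ and is invariably low-spin.
An octahedral low-spin d⁴ ion is t₂g⁴e_g⁰, giving 2 unpaired electrons.

2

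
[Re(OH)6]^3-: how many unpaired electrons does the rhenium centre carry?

2 unpaired electrons

Each hydroxide is −1; balancing the −3 overall charge requires Re(III).
Rhenium is a group-7 element; Re(III) is therefore d⁴.
The spin state decides the count: a 5d ion has a large Δₒ and is invariably low-spin.
An octahedral low-spin d⁴ ion is t₂g⁴e_g⁰, giving 2 unpaired electrons.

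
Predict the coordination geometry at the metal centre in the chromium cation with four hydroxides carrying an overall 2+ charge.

tetrahedral

Each hydroxide is −1; balancing the +2 overall charge requires Cr(VI).
Cr sits in group 6, so the d-electron count is 6 − 6 = 0.
With 4 monodentate ligands the coordination number is 4.
A d⁰ ion has no crystal-field stabilisation preference between square planar and tetrahedral, so four ligands adopt the sterically favoured tetrahedral geometry.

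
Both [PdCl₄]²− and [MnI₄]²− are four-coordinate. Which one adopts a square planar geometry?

For [PdCl₄]²−: Summing ligand charges against the −2 overall charge gives an oxidation state of +2 for palladium. Pd sits in group 10, so the d-electron count is 10 − 2 = 8. A 4d d⁸ ion has a large crystal-field splitting; square planar leaves the high-energy d_{x²−y²} orbital empty and maximises CFSE. → square planar.
For [MnI₄]²−: Summing ligand charges against the −2 overall charge gives an oxidation state of +2 for manganese. Manganese is a group-7 element; Mn(II) is therefore d⁵. A high-spin d⁵ ion has zero CFSE in either geometry, so four ligands adopt the sterically favoured tetrahedral geometry. → tetrahedral.

[PdCl₄]²−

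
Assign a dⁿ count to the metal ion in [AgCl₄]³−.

d¹⁰

Each chloride is −1; balancing the −3 overall charge requires Ag(I).
Silver is a group-11 element; Ag(I) is therefore d¹⁰.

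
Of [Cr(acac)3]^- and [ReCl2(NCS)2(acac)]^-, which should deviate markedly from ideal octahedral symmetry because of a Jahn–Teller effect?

[Cr(acac)3]^-

[Cr(acac)3]^-: Each acetylacetonate is −1; balancing the −1 overall charge requires Cr(II). Group 6 minus oxidation state 2 gives a d⁴ configuration. Acetylacetonate is a weak-field ligand for a first-row metal, so the complex is high-spin. The t₂g³e_g¹ (high-spin) configuration has an unevenly filled e_g set; the Jahn–Teller theorem predicts a tetragonal distortion (typically axial elongation) to lift the degeneracy.
[ReCl2(NCS)2(acac)]^-: Summing ligand charges against the −1 overall charge gives an oxidation state of +4 for rhenium. Rhenium is a group-7 element; Re(IV) is therefore d³. The d³ configuration leaves the e_g set evenly filled (or empty) — no strong Jahn–Teller driving force.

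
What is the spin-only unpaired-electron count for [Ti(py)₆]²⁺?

2 unpaired electrons

Pyridine is neutral; balancing the +2 overall charge requires Ti(II).
Titanium is a group-4 element; Ti(II) is therefore d².
In an octahedral field the d² configuration is t₂g²e_g⁰ (only one arrangement possible), giving 2 unpaired electrons.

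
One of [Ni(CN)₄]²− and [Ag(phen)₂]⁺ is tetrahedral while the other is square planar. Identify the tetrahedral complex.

For [Ni(CN)₄]²−: Each cyanide is −1; balancing the −2 overall charge requires Ni(II). Nickel is a group-10 element; Ni(II) is therefore d⁸. Cyanide is a strong-field ligand (high in the spectrochemical series). A 3d d⁸ ion with strong-field ligands gains enough CFSE to favour square planar over tetrahedral. → square planar.
For [Ag(phen)₂]⁺: Summing ligand charges against the +1 overall charge gives an oxidation state of +1 for silver. Ag sits in group 11, so the d-electron count is 11 − 1 = 10. A d¹⁰ ion has no crystal-field stabilisation preference between square planar and tetrahedral, so four ligands adopt the sterically favoured tetrahedral geometry. → tetrahedral.

[Ag(phen)₂]⁺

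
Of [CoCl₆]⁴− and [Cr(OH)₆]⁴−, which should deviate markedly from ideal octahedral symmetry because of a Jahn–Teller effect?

[Cr(OH)₆]⁴−

[CoCl₆]⁴−: Each chloride is −1; balancing the −4 overall charge requires Co(II). Co sits in group 9, so the d-electron count is 9 − 2 = 7. Chloride is a weak-field ligand for a first-row metal, so the complex is high-spin. The d⁷ configuration leaves the e_g set evenly filled (or empty) — no strong Jahn–Teller driving force.
[Cr(OH)₆]⁴−: Each hydroxide is −1; balancing the −4 overall charge requires Cr(II). Cr sits in group 6, so the d-electron count is 6 − 2 = 4. Hydroxide is a weak-field ligand for a first-row metal, so the complex is high-spin. The t₂g³e_g¹ (high-spin) configuration has an unevenly filled e_g set; the Jahn–Teller theorem predicts a tetragonal distortion (typically axial elongation) to lift the degeneracy.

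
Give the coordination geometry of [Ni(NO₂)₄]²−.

square planar

Each nitro (N-bound nitrite) is −1; balancing the −2 overall charge requires Ni(II).
Nickel is a group-10 element; Ni(II) is therefore d⁸.
Coordination number: 4.
Nitro (N-bound nitrite) is a strong-field ligand (high in the spectrochemical series).
A 3d d⁸ ion with strong-field ligands gains enough CFSE to favour square planar over tetrahedral.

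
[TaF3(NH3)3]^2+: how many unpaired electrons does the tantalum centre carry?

0 unpaired electrons

Each fluoride is −1; ammonia is neutral; balancing the +2 overall charge requires Ta(V).
Ta sits in group 5, so the d-electron count is 5 − 5 = 0.
In an octahedral field the d⁰ configuration is t₂g⁰e_g⁰, giving 0 unpaired electrons.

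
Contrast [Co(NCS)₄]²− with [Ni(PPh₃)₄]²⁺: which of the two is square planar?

[Ni(PPh₃)₄]²⁺

For [Co(NCS)₄]²−: Summing ligand charges against the −2 overall charge gives an oxidation state of +2 for cobalt. Cobalt is a group-9 element; Co(II) is therefore d⁷. For a high-spin 3d d⁷ ion with weak-field ligands the small Δₜ gives little square-planar CFSE advantage, so four ligands adopt the sterically favoured tetrahedral geometry. → tetrahedral.
For [Ni(PPh₃)₄]²⁺: Triphenylphosphine is neutral; balancing the +2 overall charge requires Ni(II). Nickel is a group-10 element; Ni(II) is therefore d⁸. Triphenylphosphine is a strong-field ligand (high in the spectrochemical series). A 3d d⁸ ion with strong-field ligands gains enough CFSE to favour square planar over tetrahedral. → square planar.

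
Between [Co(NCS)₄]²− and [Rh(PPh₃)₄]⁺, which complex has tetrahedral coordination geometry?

For [Co(NCS)₄]²−: Summing ligand charges against the −2 overall charge gives an oxidation state of +2 for cobalt. Group 9 minus oxidation state 2 gives a d⁷ configuration. For a high-spin 3d d⁷ ion with weak-field ligands the small Δₜ gives little square-planar CFSE advantage, so four ligands adopt the sterically favoured tetrahedral geometry. → tetrahedral.
For [Rh(PPh₃)₄]⁺: Ligand charges: triphenylphosphine is neutral. With an overall charge of +1 the rhodium centre must be in the +1 oxidation state. Group 9 minus oxidation state 1 gives a d⁸ configuration. A 4d d⁸ ion has a large crystal-field splitting; square planar leaves the high-energy d_{x²−y²} orbital empty and maximises CFSE. → square planar.

[Co(NCS)₄]²−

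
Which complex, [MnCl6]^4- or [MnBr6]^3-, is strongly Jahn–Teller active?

[MnCl6]^4-: Ligand charges: each chloride is −1. With an overall charge of −4 the manganese centre must be in the +2 oxidation state. Group 7 minus oxidation state 2 gives a d⁵ configuration. Chloride is a weak-field ligand for a first-row metal, so the complex is high-spin. The d⁵ configuration leaves the e_g set evenly filled (or empty) — no strong Jahn–Teller driving force.
[MnBr6]^3-: Summing ligand charges against the −3 overall charge gives an oxidation state of +3 for manganese. Group 7 minus oxidation state 3 gives a d⁴ configuration. Bromide is a weak-field ligand for a first-row metal, so the complex is high-spin. The t₂g³e_g¹ (high-spin) configuration has an unevenly filled e_g set; the Jahn–Teller theorem predicts a tetragonal distortion (typically axial elongation) to lift the degeneracy.

[MnBr6]^3-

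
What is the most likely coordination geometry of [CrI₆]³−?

octahedral

Each iodide is −1; balancing the −3 overall charge requires Cr(III).
Cr sits in group 6, so the d-electron count is 6 − 3 = 3.
With 6 monodentate ligands the coordination number is 6.
Six donors around a single metal centre give an octahedral coordination sphere.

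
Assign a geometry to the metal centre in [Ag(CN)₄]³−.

Each cyanide is −1; balancing the −3 overall charge requires Ag(I).
Ag sits in group 11, so the d-electron count is 11 − 1 = 10.
Coordination number: 4.
A d¹⁰ ion has no crystal-field stabilisation preference between square planar and tetrahedral, so four ligands adopt the sterically favoured tetrahedral geometry.

tetrahedral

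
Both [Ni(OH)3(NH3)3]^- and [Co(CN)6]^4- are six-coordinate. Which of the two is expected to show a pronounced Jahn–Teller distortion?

[Ni(OH)3(NH3)3]^-: Summing ligand charges against the −1 overall charge gives an oxidation state of +2 for nickel. Group 10 minus oxidation state 2 gives a d⁸ configuration. The d⁸ configuration leaves the e_g set evenly filled (or empty) — no strong Jahn–Teller driving force.
[Co(CN)6]^4-: Summing ligand charges against the −4 overall charge gives an oxidation state of +2 for cobalt. Cobalt is a group-9 element; Co(II) is therefore d⁷. Cyanide is a strong-field ligand (high in the spectrochemical series) for a first-row metal, so the complex is low-spin. The t₂g⁶e_g¹ (low-spin) configuration has an unevenly filled e_g set; the Jahn–Teller theorem predicts a tetragonal distortion (typically axial elongation) to lift the degeneracy.

[Co(CN)6]^4-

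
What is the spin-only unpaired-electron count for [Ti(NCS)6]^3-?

Summing ligand charges against the −3 overall charge gives an oxidation state of +3 for titanium.
Ti sits in group 4, so the d-electron count is 4 − 3 = 1.
In an octahedral field the d¹ configuration is t₂g¹e_g⁰ (only one arrangement possible), giving 1 unpaired electron.

1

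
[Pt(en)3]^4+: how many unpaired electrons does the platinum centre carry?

Ligand charges: ethylenediamine is neutral. With an overall charge of +4 the platinum centre must be in the +4 oxidation state.
Platinum is a group-10 element; Pt(IV) is therefore d⁶.
Counting donor atoms: 3×ethylenediamine (bidentate) → 6 donors. Coordination number = 6.
The spin state decides the count: a 5d ion has a large Δₒ and is invariably low-spin.
An octahedral low-spin d⁶ ion is t₂g⁶e_g⁰, giving 0 unpaired electrons.

0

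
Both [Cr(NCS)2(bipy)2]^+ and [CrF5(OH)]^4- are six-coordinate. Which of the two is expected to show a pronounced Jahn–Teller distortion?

[CrF5(OH)]^4-

[Cr(NCS)2(bipy)2]^+: Summing ligand charges against the +1 overall charge gives an oxidation state of +3 for chromium. Group 6 minus oxidation state 3 gives a d³ configuration. The d³ configuration leaves the e_g set evenly filled (or empty) — no strong Jahn–Teller driving force.
[CrF5(OH)]^4-: Ligand charges: each fluoride is −1; each hydroxide is −1. With an overall charge of −4 the chromium centre must be in the +2 oxidation state. Cr sits in group 6, so the d-electron count is 6 − 2 = 4. Fluoride and hydroxide are weak-field ligands for a first-row metal, so the complex is high-spin. The t₂g³e_g¹ (high-spin) configuration has an unevenly filled e_g set; the Jahn–Teller theorem predicts a tetragonal distortion (typically axial elongation) to lift the degeneracy.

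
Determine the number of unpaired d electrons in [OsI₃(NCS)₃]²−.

Summing ligand charges against the −2 overall charge gives an oxidation state of +4 for osmium.
Group 8 minus oxidation state 4 gives a d⁴ configuration.
The spin state decides the count: a 5d ion has a large Δₒ and is invariably low-spin.
An octahedral low-spin d⁴ ion is t₂g⁴e_g⁰, giving 2 unpaired electrons.

2 unpaired electrons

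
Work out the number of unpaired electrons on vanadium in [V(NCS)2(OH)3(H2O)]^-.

1

Each isothiocyanate is −1; each hydroxide is −1; water is neutral; balancing the −1 overall charge requires V(IV).
Group 5 minus oxidation state 4 gives a d¹ configuration.
In an octahedral field the d¹ configuration is t₂g¹e_g⁰ (only one arrangement possible), giving 1 unpaired electron.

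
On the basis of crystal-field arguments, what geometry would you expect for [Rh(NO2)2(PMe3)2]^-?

square planar

Each nitro (N-bound nitrite) is −1; trimethylphosphine is neutral; balancing the −1 overall charge requires Rh(I).
Rh sits in group 9, so the d-electron count is 9 − 1 = 8.
Coordination number: 4.
A 4d d⁸ ion has a large crystal-field splitting; square planar leaves the high-energy d_{x²−y²} orbital empty and maximises CFSE.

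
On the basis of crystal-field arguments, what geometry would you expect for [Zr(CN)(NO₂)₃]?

tetrahedral

Ligand charges: each cyanide is −1; each nitro (N-bound nitrite) is −1. With an overall charge of 0 the zirconium centre must be in the +4 oxidation state.
Zirconium is a group-4 element; Zr(IV) is therefore d⁰.
Coordination number: 4.
A d⁰ ion has no crystal-field stabilisation preference between square planar and tetrahedral, so four ligands adopt the sterically favoured tetrahedral geometry.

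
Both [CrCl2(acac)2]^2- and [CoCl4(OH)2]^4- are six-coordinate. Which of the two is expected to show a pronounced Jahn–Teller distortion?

[CrCl2(acac)2]^2-: Ligand charges: each chloride is −1; each acetylacetonate is −1. With an overall charge of −2 the chromium centre must be in the +2 oxidation state. Cr sits in group 6, so the d-electron count is 6 − 2 = 4. Acetylacetonate and chloride are weak-field ligands for a first-row metal, so the complex is high-spin. The t₂g³e_g¹ (high-spin) configuration has an unevenly filled e_g set; the Jahn–Teller theorem predicts a tetragonal distortion (typically axial elongation) to lift the degeneracy.
[CoCl4(OH)2]^4-: Summing ligand charges against the −4 overall charge gives an oxidation state of +2 for cobalt. Group 9 minus oxidation state 2 gives a d⁷ configuration. Chloride and hydroxide are weak-field ligands for a first-row metal, so the complex is high-spin. The d⁷ configuration leaves the e_g set evenly filled (or empty) — no strong Jahn–Teller driving force.

[CrCl2(acac)2]^2-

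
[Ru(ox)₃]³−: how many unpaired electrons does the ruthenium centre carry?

1

Ligand charges: each oxalate is −2. With an overall charge of −3 the ruthenium centre must be in the +3 oxidation state.
Ru sits in group 8, so the d-electron count is 8 − 3 = 5.
Counting donor atoms: 3×oxalate (bidentate) → 6 donors. Coordination number = 6.
The spin state decides the count: a 4d ion has a large Δₒ and is invariably low-spin.
An octahedral low-spin d⁵ ion is t₂g⁵e_g⁰, giving 1 unpaired electron.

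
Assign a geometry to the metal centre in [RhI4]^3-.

square planar

Each iodide is −1; balancing the −3 overall charge requires Rh(I).
Rhodium is a group-9 element; Rh(I) is therefore d⁸.
With 4 monodentate ligands the coordination number is 4.
A 4d d⁸ ion has a large crystal-field splitting; square planar leaves the high-energy d_{x²−y²} orbital empty and maximises CFSE.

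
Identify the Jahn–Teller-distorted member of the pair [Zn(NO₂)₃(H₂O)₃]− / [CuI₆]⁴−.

[Zn(NO₂)₃(H₂O)₃]−: Summing ligand charges against the −1 overall charge gives an oxidation state of +2 for zinc. Group 12 minus oxidation state 2 gives a d¹⁰ configuration. The d¹⁰ configuration leaves the e_g set evenly filled (or empty) — no strong Jahn–Teller driving force.
[CuI₆]⁴−: Each iodide is −1; balancing the −4 overall charge requires Cu(II). Group 11 minus oxidation state 2 gives a d⁹ configuration. The t₂g⁶e_g³ configuration has an unevenly filled e_g set; the Jahn–Teller theorem predicts a tetragonal distortion (typically axial elongation) to lift the degeneracy.

[CuI₆]⁴−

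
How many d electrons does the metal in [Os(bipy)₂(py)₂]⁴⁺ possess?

d4

2,2′-bipyridine is neutral; pyridine is neutral; balancing the +4 overall charge requires Os(IV).
Os sits in group 8, so the d-electron count is 8 − 4 = 4.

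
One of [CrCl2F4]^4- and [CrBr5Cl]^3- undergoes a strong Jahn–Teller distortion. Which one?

[CrCl2F4]^4-: Each chloride is −1; each fluoride is −1; balancing the −4 overall charge requires Cr(II). Cr sits in group 6, so the d-electron count is 6 − 2 = 4. Chloride and fluoride are weak-field ligands for a first-row metal, so the complex is high-spin. The t₂g³e_g¹ (high-spin) configuration has an unevenly filled e_g set; the Jahn–Teller theorem predicts a tetragonal distortion (typically axial elongation) to lift the degeneracy.
[CrBr5Cl]^3-: Summing ligand charges against the −3 overall charge gives an oxidation state of +3 for chromium. Chromium is a group-6 element; Cr(III) is therefore d³. The d³ configuration leaves the e_g set evenly filled (or empty) — no strong Jahn–Teller driving force.

[CrCl2F4]^4-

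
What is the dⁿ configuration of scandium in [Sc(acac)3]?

d0

Each acetylacetonate is −1; balancing the 0 overall charge requires Sc(III).
Sc sits in group 3, so the d-electron count is 3 − 3 = 0.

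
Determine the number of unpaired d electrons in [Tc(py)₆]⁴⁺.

3 unpaired electrons

Ligand charges: pyridine is neutral. With an overall charge of +4 the technetium centre must be in the +4 oxidation state.
Tc sits in group 7, so the d-electron count is 7 − 4 = 3.
In an octahedral field the d³ configuration is t₂g³e_g⁰ (only one arrangement possible), giving 3 unpaired electrons.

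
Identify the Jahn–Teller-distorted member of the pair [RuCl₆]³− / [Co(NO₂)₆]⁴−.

[Co(NO₂)₆]⁴−

[RuCl₆]³−: Summing ligand charges against the −3 overall charge gives an oxidation state of +3 for ruthenium. Ruthenium is a group-8 element; Ru(III) is therefore d⁵. A 4d ion has a large Δₒ and is invariably low-spin. The d⁵ configuration leaves the e_g set evenly filled (or empty) — no strong Jahn–Teller driving force.
[Co(NO₂)₆]⁴−: Each nitro (N-bound nitrite) is −1; balancing the −4 overall charge requires Co(II). Co sits in group 9, so the d-electron count is 9 − 2 = 7. Nitro (N-bound nitrite) is a strong-field ligand (high in the spectrochemical series) for a first-row metal, so the complex is low-spin. The t₂g⁶e_g¹ (low-spin) configuration has an unevenly filled e_g set; the Jahn–Teller theorem predicts a tetragonal distortion (typically axial elongation) to lift the degeneracy.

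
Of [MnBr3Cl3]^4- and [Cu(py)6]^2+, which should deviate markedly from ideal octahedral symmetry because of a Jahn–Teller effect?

[MnBr3Cl3]^4-: Ligand charges: each bromide is −1; each chloride is −1. With an overall charge of −4 the manganese centre must be in the +2 oxidation state. Mn sits in group 7, so the d-electron count is 7 − 2 = 5. Bromide and chloride are weak-field ligands for a first-row metal, so the complex is high-spin. The d⁵ configuration leaves the e_g set evenly filled (or empty) — no strong Jahn–Teller driving force.
[Cu(py)6]^2+: Pyridine is neutral; balancing the +2 overall charge requires Cu(II). Group 11 minus oxidation state 2 gives a d⁹ configuration. The t₂g⁶e_g³ configuration has an unevenly filled e_g set; the Jahn–Teller theorem predicts a tetragonal distortion (typically axial elongation) to lift the degeneracy.

[Cu(py)6]^2+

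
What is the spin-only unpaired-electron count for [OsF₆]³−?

1

Ligand charges: each fluoride is −1. With an overall charge of −3 the osmium centre must be in the +3 oxidation state.
Group 8 minus oxidation state 3 gives a d⁵ configuration.
The spin state decides the count: a 5d ion has a large Δₒ and is invariably low-spin.
An octahedral low-spin d⁵ ion is t₂g⁵e_g⁰, giving 1 unpaired electron.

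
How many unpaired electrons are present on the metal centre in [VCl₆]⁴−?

Each chloride is −1; balancing the −4 overall charge requires V(II).
Group 5 minus oxidation state 2 gives a d³ configuration.
In an octahedral field the d³ configuration is t₂g³e_g⁰ (only one arrangement possible), giving 3 unpaired electrons.

3 unpaired electrons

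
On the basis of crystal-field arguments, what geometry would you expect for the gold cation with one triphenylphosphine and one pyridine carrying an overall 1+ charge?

linear

Triphenylphosphine is neutral; pyridine is neutral; balancing the +1 overall charge requires Au(I).
Gold is a group-11 element; Au(I) is therefore d¹⁰.
With 2 monodentate ligands the coordination number is 2.
A d¹⁰ ion with only two ligands adopts a linear arrangement (sp hybridisation; no CFSE preference).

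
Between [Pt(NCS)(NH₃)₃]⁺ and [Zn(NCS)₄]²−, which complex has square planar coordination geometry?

[Pt(NCS)(NH₃)₃]⁺

For [Pt(NCS)(NH₃)₃]⁺: Summing ligand charges against the +1 overall charge gives an oxidation state of +2 for platinum. Platinum is a group-10 element; Pt(II) is therefore d⁸. A 5d d⁸ ion has a large crystal-field splitting; square planar leaves the high-energy d_{x²−y²} orbital empty and maximises CFSE. → square planar.
For [Zn(NCS)₄]²−: Each isothiocyanate is −1; balancing the −2 overall charge requires Zn(II). Group 12 minus oxidation state 2 gives a d¹⁰ configuration. A d¹⁰ ion has no crystal-field stabilisation preference between square planar and tetrahedral, so four ligands adopt the sterically favoured tetrahedral geometry. → tetrahedral.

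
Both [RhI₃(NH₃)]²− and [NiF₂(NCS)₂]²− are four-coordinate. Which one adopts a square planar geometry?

[RhI₃(NH₃)]²−

For [RhI₃(NH₃)]²−: Summing ligand charges against the −2 overall charge gives an oxidation state of +1 for rhodium. Group 9 minus oxidation state 1 gives a d⁸ configuration. A 4d d⁸ ion has a large crystal-field splitting; square planar leaves the high-energy d_{x²−y²} orbital empty and maximises CFSE. → square planar.
For [NiF₂(NCS)₂]²−: Each fluoride is −1; each isothiocyanate is −1; balancing the −2 overall charge requires Ni(II). Nickel is a group-10 element; Ni(II) is therefore d⁸. Fluoride and isothiocyanate are weak-field ligands. With weak-field ligands the CFSE gain from square planar is small, so a 3d d⁸ ion takes the sterically preferred tetrahedral geometry. → tetrahedral.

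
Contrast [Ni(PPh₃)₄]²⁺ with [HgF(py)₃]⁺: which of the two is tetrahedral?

[HgF(py)₃]⁺

For [Ni(PPh₃)₄]²⁺: Triphenylphosphine is neutral; balancing the +2 overall charge requires Ni(II). Nickel is a group-10 element; Ni(II) is therefore d⁸. Triphenylphosphine is a strong-field ligand (high in the spectrochemical series). A 3d d⁸ ion with strong-field ligands gains enough CFSE to favour square planar over tetrahedral. → square planar.
For [HgF(py)₃]⁺: Summing ligand charges against the +1 overall charge gives an oxidation state of +2 for mercury. Mercury is a group-12 element; Hg(II) is therefore d¹⁰. A d¹⁰ ion has no crystal-field stabilisation preference between square planar and tetrahedral, so four ligands adopt the sterically favoured tetrahedral geometry. → tetrahedral.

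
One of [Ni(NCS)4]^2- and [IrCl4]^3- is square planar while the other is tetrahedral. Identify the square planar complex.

[IrCl4]^3-

For [Ni(NCS)4]^2-: Summing ligand charges against the −2 overall charge gives an oxidation state of +2 for nickel. Ni sits in group 10, so the d-electron count is 10 − 2 = 8. Isothiocyanate is a weak-field ligand. With weak-field ligands the CFSE gain from square planar is small, so a 3d d⁸ ion takes the sterically preferred tetrahedral geometry. → tetrahedral.
For [IrCl4]^3-: Ligand charges: each chloride is −1. With an overall charge of −3 the iridium centre must be in the +1 oxidation state. Group 9 minus oxidation state 1 gives a d⁸ configuration. A 5d d⁸ ion has a large crystal-field splitting; square planar leaves the high-energy d_{x²−y²} orbital empty and maximises CFSE. → square planar.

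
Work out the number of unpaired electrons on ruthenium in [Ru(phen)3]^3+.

1 unpaired electron

Summing ligand charges against the +3 overall charge gives an oxidation state of +3 for ruthenium.
Ruthenium is a group-8 element; Ru(III) is therefore d⁵.
Counting donor atoms: 3×1,10-phenanthroline (bidentate) → 6 donors. Coordination number = 6.
The spin state decides the count: a 4d ion has a large Δₒ and is invariably low-spin.
An octahedral low-spin d⁵ ion is t₂g⁵e_g⁰, giving 1 unpaired electron.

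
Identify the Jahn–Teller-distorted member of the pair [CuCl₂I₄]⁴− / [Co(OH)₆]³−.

[CuCl₂I₄]⁴−: Each chloride is −1; each iodide is −1; balancing the −4 overall charge requires Cu(II). Copper is a group-11 element; Cu(II) is therefore d⁹. The t₂g⁶e_g³ configuration has an unevenly filled e_g set; the Jahn–Teller theorem predicts a tetragonal distortion (typically axial elongation) to lift the degeneracy.
[Co(OH)₆]³−: Ligand charges: each hydroxide is −1. With an overall charge of −3 the cobalt centre must be in the +3 oxidation state. Co sits in group 9, so the d-electron count is 9 − 3 = 6. Co(III) has an exceptionally large octahedral splitting and is low-spin with essentially every ligand except fluoride. The d⁶ configuration leaves the e_g set evenly filled (or empty) — no strong Jahn–Teller driving force.

[CuCl₂I₄]⁴−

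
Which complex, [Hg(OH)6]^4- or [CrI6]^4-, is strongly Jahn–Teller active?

[CrI6]^4-

[Hg(OH)6]^4-: Ligand charges: each hydroxide is −1. With an overall charge of −4 the mercury centre must be in the +2 oxidation state. Mercury is a group-12 element; Hg(II) is therefore d¹⁰. The d¹⁰ configuration leaves the e_g set evenly filled (or empty) — no strong Jahn–Teller driving force.
[CrI6]^4-: Summing ligand charges against the −4 overall charge gives an oxidation state of +2 for chromium. Chromium is a group-6 element; Cr(II) is therefore d⁴. Iodide is a weak-field ligand for a first-row metal, so the complex is high-spin. The t₂g³e_g¹ (high-spin) configuration has an unevenly filled e_g set; the Jahn–Teller theorem predicts a tetragonal distortion (typically axial elongation) to lift the degeneracy.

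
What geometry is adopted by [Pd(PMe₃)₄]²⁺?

square planar

Ligand charges: trimethylphosphine is neutral. With an overall charge of +2 the palladium centre must be in the +2 oxidation state.
Palladium is a group-10 element; Pd(II) is therefore d⁸.
With 4 monodentate ligands the coordination number is 4.
A 4d d⁸ ion has a large crystal-field splitting; square planar leaves the high-energy d_{x²−y²} orbital empty and maximises CFSE.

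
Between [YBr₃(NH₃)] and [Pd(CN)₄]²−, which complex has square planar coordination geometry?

For [YBr₃(NH₃)]: Summing ligand charges against the 0 overall charge gives an oxidation state of +3 for yttrium. Y sits in group 3, so the d-electron count is 3 − 3 = 0. A d⁰ ion has no crystal-field stabilisation preference between square planar and tetrahedral, so four ligands adopt the sterically favoured tetrahedral geometry. → tetrahedral.
For [Pd(CN)₄]²−: Each cyanide is −1; balancing the −2 overall charge requires Pd(II). Pd sits in group 10, so the d-electron count is 10 − 2 = 8. A 4d d⁸ ion has a large crystal-field splitting; square planar leaves the high-energy d_{x²−y²} orbital empty and maximises CFSE. → square planar.

[Pd(CN)₄]²−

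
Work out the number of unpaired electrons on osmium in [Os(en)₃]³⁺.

Summing ligand charges against the +3 overall charge gives an oxidation state of +3 for osmium.
Os sits in group 8, so the d-electron count is 8 − 3 = 5.
Counting donor atoms: 3×ethylenediamine (bidentate) → 6 donors. Coordination number = 6.
The spin state decides the count: a 5d ion has a large Δₒ and is invariably low-spin.
An octahedral low-spin d⁵ ion is t₂g⁵e_g⁰, giving 1 unpaired electron.

1 unpaired electron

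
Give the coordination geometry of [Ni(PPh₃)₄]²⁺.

square planar

Triphenylphosphine is neutral; balancing the +2 overall charge requires Ni(II).
Ni sits in group 10, so the d-electron count is 10 − 2 = 8.
Coordination number: 4.
Triphenylphosphine is a strong-field ligand (high in the spectrochemical series).
A 3d d⁸ ion with strong-field ligands gains enough CFSE to favour square planar over tetrahedral.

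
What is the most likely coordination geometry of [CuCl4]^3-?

Each chloride is −1; balancing the −3 overall charge requires Cu(I).
Copper is a group-11 element; Cu(I) is therefore d¹⁰.
With 4 monodentate ligands the coordination number is 4.
A d¹⁰ ion has no crystal-field stabilisation preference between square planar and tetrahedral, so four ligands adopt the sterically favoured tetrahedral geometry.

tetrahedral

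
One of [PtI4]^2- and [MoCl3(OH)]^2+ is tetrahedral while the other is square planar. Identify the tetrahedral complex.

[MoCl3(OH)]^2+

For [PtI4]^2-: Ligand charges: each iodide is −1. With an overall charge of −2 the platinum centre must be in the +2 oxidation state. Pt sits in group 10, so the d-electron count is 10 − 2 = 8. A 5d d⁸ ion has a large crystal-field splitting; square planar leaves the high-energy d_{x²−y²} orbital empty and maximises CFSE. → square planar.
For [MoCl3(OH)]^2+: Summing ligand charges against the +2 overall charge gives an oxidation state of +6 for molybdenum. Mo sits in group 6, so the d-electron count is 6 − 6 = 0. A d⁰ ion has no crystal-field stabilisation preference between square planar and tetrahedral, so four ligands adopt the sterically favoured tetrahedral geometry. → tetrahedral.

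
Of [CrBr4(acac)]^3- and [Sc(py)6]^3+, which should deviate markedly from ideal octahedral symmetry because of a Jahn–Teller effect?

[CrBr4(acac)]^3-

[CrBr4(acac)]^3-: Each bromide is −1; each acetylacetonate is −1; balancing the −3 overall charge requires Cr(II). Chromium is a group-6 element; Cr(II) is therefore d⁴. Acetylacetonate and bromide are weak-field ligands for a first-row metal, so the complex is high-spin. The t₂g³e_g¹ (high-spin) configuration has an unevenly filled e_g set; the Jahn–Teller theorem predicts a tetragonal distortion (typically axial elongation) to lift the degeneracy.
[Sc(py)6]^3+: Pyridine is neutral; balancing the +3 overall charge requires Sc(III). Scandium is a group-3 element; Sc(III) is therefore d⁰. The d⁰ configuration leaves the e_g set evenly filled (or empty) — no strong Jahn–Teller driving force.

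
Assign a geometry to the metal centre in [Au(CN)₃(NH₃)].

square planar

Ligand charges: each cyanide is −1; ammonia is neutral. With an overall charge of 0 the gold centre must be in the +3 oxidation state.
Group 11 minus oxidation state 3 gives a d⁸ configuration.
Coordination number: 4.
A 5d d⁸ ion has a large crystal-field splitting; square planar leaves the high-energy d_{x²−y²} orbital empty and maximises CFSE.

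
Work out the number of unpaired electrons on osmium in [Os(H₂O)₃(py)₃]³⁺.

1 unpaired electron

Water is neutral; pyridine is neutral; balancing the +3 overall charge requires Os(III).
Group 8 minus oxidation state 3 gives a d⁵ configuration.
The spin state decides the count: a 5d ion has a large Δₒ and is invariably low-spin.
An octahedral low-spin d⁵ ion is t₂g⁵e_g⁰, giving 1 unpaired electron.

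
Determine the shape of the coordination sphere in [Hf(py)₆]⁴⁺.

Summing ligand charges against the +4 overall charge gives an oxidation state of +4 for hafnium.
Hf sits in group 4, so the d-electron count is 4 − 4 = 0.
Coordination number: 6.
Six donors around a single metal centre give an octahedral coordination sphere.

octahedral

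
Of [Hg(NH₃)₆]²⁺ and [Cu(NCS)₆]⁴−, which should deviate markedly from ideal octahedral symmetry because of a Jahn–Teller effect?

[Cu(NCS)₆]⁴−

[Hg(NH₃)₆]²⁺: Summing ligand charges against the +2 overall charge gives an oxidation state of +2 for mercury. Hg sits in group 12, so the d-electron count is 12 − 2 = 10. The d¹⁰ configuration leaves the e_g set evenly filled (or empty) — no strong Jahn–Teller driving force.
[Cu(NCS)₆]⁴−: Ligand charges: each isothiocyanate is −1. With an overall charge of −4 the copper centre must be in the +2 oxidation state. Group 11 minus oxidation state 2 gives a d⁹ configuration. The t₂g⁶e_g³ configuration has an unevenly filled e_g set; the Jahn–Teller theorem predicts a tetragonal distortion (typically axial elongation) to lift the degeneracy.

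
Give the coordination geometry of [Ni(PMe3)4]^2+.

Summing ligand charges against the +2 overall charge gives an oxidation state of +2 for nickel.
Nickel is a group-10 element; Ni(II) is therefore d⁸.
With 4 monodentate ligands the coordination number is 4.
Trimethylphosphine is a strong-field ligand (high in the spectrochemical series).
A 3d d⁸ ion with strong-field ligands gains enough CFSE to favour square planar over tetrahedral.

square planar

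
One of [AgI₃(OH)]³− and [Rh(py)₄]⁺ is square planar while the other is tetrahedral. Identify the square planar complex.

[Rh(py)₄]⁺

For [AgI₃(OH)]³−: Summing ligand charges against the −3 overall charge gives an oxidation state of +1 for silver. Silver is a group-11 element; Ag(I) is therefore d¹⁰. A d¹⁰ ion has no crystal-field stabilisation preference between square planar and tetrahedral, so four ligands adopt the sterically favoured tetrahedral geometry. → tetrahedral.
For [Rh(py)₄]⁺: Ligand charges: pyridine is neutral. With an overall charge of +1 the rhodium centre must be in the +1 oxidation state. Group 9 minus oxidation state 1 gives a d⁸ configuration. A 4d d⁸ ion has a large crystal-field splitting; square planar leaves the high-energy d_{x²−y²} orbital empty and maximises CFSE. → square planar.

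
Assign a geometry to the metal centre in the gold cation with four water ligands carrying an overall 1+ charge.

Water is neutral; balancing the +1 overall charge requires Au(I).
Group 11 minus oxidation state 1 gives a d¹⁰ configuration.
Coordination number: 4.
A d¹⁰ ion has no crystal-field stabilisation preference between square planar and tetrahedral, so four ligands adopt the sterically favoured tetrahedral geometry.

tetrahedral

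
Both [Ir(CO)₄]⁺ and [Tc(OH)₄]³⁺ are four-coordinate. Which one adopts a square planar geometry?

[Ir(CO)₄]⁺

For [Ir(CO)₄]⁺: Carbonyl is neutral; balancing the +1 overall charge requires Ir(I). Iridium is a group-9 element; Ir(I) is therefore d⁸. A 5d d⁸ ion has a large crystal-field splitting; square planar leaves the high-energy d_{x²−y²} orbital empty and maximises CFSE. → square planar.
For [Tc(OH)₄]³⁺: Each hydroxide is −1; balancing the +3 overall charge requires Tc(VII). Technetium is a group-7 element; Tc(VII) is therefore d⁰. A d⁰ ion has no crystal-field stabilisation preference between square planar and tetrahedral, so four ligands adopt the sterically favoured tetrahedral geometry. → tetrahedral.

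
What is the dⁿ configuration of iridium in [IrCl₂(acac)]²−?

Each chloride is −1; each acetylacetonate is −1; balancing the −2 overall charge requires Ir(I).
Group 9 minus oxidation state 1 gives a d⁸ configuration.

d8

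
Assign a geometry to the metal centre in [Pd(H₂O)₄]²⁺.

Summing ligand charges against the +2 overall charge gives an oxidation state of +2 for palladium.
Pd sits in group 10, so the d-electron count is 10 − 2 = 8.
With 4 monodentate ligands the coordination number is 4.
A 4d d⁸ ion has a large crystal-field splitting; square planar leaves the high-energy d_{x²−y²} orbital empty and maximises CFSE.

square planar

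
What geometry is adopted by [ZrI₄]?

tetrahedral

Each iodide is −1; balancing the 0 overall charge requires Zr(IV).
Zr sits in group 4, so the d-electron count is 4 − 4 = 0.
With 4 monodentate ligands the coordination number is 4.
A d⁰ ion has no crystal-field stabilisation preference between square planar and tetrahedral, so four ligands adopt the sterically favoured tetrahedral geometry.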